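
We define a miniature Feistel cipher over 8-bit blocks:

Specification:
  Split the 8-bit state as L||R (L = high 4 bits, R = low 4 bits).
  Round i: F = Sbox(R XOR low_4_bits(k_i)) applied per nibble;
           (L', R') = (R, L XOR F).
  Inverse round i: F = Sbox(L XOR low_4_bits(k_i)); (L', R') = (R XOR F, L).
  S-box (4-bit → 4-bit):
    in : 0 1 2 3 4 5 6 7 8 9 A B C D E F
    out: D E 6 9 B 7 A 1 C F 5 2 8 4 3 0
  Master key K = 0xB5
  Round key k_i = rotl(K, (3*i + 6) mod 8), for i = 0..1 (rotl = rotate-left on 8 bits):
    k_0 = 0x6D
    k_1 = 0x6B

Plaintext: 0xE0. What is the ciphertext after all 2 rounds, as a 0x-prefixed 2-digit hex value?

0xAE

s_0 = plaintext = 0xE0
s_1 = Round(s_0, k_0) = 0x0A
s_2 = Round(s_1, k_1) = 0xAE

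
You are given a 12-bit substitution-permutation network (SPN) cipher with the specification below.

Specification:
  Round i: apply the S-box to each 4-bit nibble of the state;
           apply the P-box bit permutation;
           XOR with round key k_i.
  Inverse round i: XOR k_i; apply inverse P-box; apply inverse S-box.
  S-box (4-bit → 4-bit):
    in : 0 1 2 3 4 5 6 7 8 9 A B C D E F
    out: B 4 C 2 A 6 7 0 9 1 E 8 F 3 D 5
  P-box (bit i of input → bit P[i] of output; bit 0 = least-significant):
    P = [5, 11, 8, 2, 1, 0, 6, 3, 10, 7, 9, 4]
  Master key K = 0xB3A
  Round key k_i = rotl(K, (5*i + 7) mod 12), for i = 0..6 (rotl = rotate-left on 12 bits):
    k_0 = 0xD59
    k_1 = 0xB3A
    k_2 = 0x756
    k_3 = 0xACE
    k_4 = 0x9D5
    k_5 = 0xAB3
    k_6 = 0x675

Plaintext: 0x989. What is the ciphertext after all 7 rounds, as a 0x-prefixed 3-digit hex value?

0x80B

s_0 = plaintext = 0x989
s_1 = Round(s_0, k_0) = 0x973
s_2 = Round(s_1, k_1) = 0x73A
s_3 = Round(s_2, k_2) = 0xE53
s_4 = Round(s_3, k_3) = 0x49F
s_5 = Round(s_4, k_4) = 0x867
s_6 = Round(s_5, k_5) = 0xEE0
s_7 = Round(s_6, k_6) = 0x80B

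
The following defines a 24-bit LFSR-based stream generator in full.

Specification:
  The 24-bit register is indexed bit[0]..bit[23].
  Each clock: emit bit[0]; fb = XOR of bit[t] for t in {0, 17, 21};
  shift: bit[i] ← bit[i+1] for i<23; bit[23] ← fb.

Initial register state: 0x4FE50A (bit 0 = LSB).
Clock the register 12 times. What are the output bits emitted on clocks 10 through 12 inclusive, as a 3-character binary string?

reg_0 = 0x4FE50A
clock 1: out=0, reg = 0xA7F285
clock 2: out=1, reg = 0xD3F942
clock 3: out=0, reg = 0xE9FCA1
clock 4: out=1, reg = 0x74FE50
clock 5: out=0, reg = 0xBA7F28
clock 6: out=0, reg = 0x5D3F94
clock 7: out=0, reg = 0x2E9FCA
clock 8: out=0, reg = 0x174FE5
clock 9: out=1, reg = 0x0BA7F2
clock 10: out=0, reg = 0x85D3F9
clock 11: out=1, reg = 0xC2E9FC
clock 12: out=0, reg = 0xE174FE

010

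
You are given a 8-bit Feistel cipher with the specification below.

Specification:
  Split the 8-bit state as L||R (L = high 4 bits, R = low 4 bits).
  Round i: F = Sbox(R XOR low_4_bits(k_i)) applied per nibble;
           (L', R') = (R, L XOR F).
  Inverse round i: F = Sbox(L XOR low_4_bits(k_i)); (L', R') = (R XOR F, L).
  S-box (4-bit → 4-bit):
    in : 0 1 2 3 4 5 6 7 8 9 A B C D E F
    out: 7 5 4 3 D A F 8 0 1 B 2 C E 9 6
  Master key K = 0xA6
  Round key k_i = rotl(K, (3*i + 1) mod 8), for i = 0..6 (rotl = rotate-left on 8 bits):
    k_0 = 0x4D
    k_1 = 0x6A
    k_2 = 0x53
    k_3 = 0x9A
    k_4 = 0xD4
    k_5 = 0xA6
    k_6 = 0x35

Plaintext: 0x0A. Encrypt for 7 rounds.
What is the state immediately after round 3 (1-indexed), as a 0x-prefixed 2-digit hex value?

s_0 = plaintext = 0x0A
s_1 = Round(s_0, k_0) = 0xA8
s_2 = Round(s_1, k_1) = 0x8E
s_3 = Round(s_2, k_2) = 0xE6
s_4 = Round(s_3, k_3) = 0x62
s_5 = Round(s_4, k_4) = 0x29
s_6 = Round(s_5, k_5) = 0x94
s_7 = Round(s_6, k_6) = 0x4C

0xE6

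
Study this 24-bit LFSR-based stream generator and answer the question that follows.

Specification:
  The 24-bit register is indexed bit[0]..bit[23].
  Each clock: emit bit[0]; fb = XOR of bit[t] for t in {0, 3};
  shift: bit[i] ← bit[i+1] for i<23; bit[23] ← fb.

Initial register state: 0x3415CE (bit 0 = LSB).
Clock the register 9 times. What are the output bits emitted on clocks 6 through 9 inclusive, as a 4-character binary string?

0111

reg_0 = 0x3415CE
clock 1: out=0, reg = 0x9A0AE7
clock 2: out=1, reg = 0xCD0573
clock 3: out=1, reg = 0xE682B9
clock 4: out=1, reg = 0x73415C
clock 5: out=0, reg = 0xB9A0AE
clock 6: out=0, reg = 0xDCD057
clock 7: out=1, reg = 0xEE682B
clock 8: out=1, reg = 0x773415
clock 9: out=1, reg = 0xBB9A0A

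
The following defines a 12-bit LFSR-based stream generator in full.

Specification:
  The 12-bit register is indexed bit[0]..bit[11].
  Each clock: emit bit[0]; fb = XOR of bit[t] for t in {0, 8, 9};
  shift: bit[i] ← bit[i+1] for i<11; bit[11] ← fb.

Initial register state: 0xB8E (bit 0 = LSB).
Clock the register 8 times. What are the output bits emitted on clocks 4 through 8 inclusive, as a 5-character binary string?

10001

reg_0 = 0xB8E
clock 1: out=0, reg = 0x5C7
clock 2: out=1, reg = 0x2E3
clock 3: out=1, reg = 0x171
clock 4: out=1, reg = 0x0B8
clock 5: out=0, reg = 0x05C
clock 6: out=0, reg = 0x02E
clock 7: out=0, reg = 0x017
clock 8: out=1, reg = 0x80B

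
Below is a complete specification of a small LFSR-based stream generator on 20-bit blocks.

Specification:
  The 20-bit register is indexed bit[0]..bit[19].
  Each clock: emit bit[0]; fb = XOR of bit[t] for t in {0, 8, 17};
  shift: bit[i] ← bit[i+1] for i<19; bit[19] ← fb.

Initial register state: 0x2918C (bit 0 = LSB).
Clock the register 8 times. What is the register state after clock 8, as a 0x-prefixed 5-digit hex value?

reg_0 = 0x2918C
clock 1: out=0, reg = 0x148C6
clock 2: out=0, reg = 0x0A463
clock 3: out=1, reg = 0x85231
clock 4: out=1, reg = 0xC2918
clock 5: out=0, reg = 0xE148C
clock 6: out=0, reg = 0xF0A46
clock 7: out=0, reg = 0xF8523
clock 8: out=1, reg = 0xFC291

0xFC291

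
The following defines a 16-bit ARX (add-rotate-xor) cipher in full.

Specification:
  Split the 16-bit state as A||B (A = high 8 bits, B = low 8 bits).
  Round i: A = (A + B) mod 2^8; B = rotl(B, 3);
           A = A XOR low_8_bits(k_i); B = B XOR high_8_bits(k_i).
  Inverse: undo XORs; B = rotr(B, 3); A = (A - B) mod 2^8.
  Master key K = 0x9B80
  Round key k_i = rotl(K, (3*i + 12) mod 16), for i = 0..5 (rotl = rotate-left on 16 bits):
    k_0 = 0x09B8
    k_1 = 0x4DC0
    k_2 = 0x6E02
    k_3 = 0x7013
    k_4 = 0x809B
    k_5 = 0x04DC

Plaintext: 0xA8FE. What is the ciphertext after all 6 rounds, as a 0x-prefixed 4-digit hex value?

s_0 = plaintext = 0xA8FE
s_1 = Round(s_0, k_0) = 0x1EFE
s_2 = Round(s_1, k_1) = 0xDCBA
s_3 = Round(s_2, k_2) = 0x94BB
s_4 = Round(s_3, k_3) = 0x5CAD
s_5 = Round(s_4, k_4) = 0x92ED
s_6 = Round(s_5, k_5) = 0xA36B

0xA36B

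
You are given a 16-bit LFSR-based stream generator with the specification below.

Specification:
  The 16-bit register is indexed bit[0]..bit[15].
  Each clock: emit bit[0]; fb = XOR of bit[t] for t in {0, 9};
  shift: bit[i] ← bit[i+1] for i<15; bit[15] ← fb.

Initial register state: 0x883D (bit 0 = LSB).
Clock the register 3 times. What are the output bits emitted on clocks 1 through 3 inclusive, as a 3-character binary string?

101

reg_0 = 0x883D
clock 1: out=1, reg = 0xC41E
clock 2: out=0, reg = 0x620F
clock 3: out=1, reg = 0x3107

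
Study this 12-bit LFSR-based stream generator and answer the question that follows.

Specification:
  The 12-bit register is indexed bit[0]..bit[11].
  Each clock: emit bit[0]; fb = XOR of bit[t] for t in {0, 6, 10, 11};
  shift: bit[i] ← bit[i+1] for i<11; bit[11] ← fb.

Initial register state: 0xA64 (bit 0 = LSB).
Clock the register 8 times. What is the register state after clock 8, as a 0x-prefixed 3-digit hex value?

reg_0 = 0xA64
clock 1: out=0, reg = 0x532
clock 2: out=0, reg = 0xA99
clock 3: out=1, reg = 0x54C
clock 4: out=0, reg = 0x2A6
clock 5: out=0, reg = 0x153
clock 6: out=1, reg = 0x0A9
clock 7: out=1, reg = 0x854
clock 8: out=0, reg = 0x42A

0x42A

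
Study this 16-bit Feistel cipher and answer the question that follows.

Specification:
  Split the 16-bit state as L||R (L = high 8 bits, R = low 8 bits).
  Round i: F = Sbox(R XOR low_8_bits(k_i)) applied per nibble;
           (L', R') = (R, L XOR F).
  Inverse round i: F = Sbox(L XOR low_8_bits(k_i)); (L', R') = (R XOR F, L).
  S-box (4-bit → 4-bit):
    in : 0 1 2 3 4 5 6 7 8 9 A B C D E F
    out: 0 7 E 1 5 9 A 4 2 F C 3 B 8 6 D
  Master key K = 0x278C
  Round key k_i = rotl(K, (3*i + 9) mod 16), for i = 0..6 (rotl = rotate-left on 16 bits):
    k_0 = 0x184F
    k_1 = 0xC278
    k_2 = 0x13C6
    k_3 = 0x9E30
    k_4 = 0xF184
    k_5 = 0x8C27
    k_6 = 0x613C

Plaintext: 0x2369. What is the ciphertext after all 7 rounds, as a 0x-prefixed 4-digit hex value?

s_0 = plaintext = 0x2369
s_1 = Round(s_0, k_0) = 0x69C9
s_2 = Round(s_1, k_1) = 0xC95E
s_3 = Round(s_2, k_2) = 0x5E3B
s_4 = Round(s_3, k_3) = 0x3B5D
s_5 = Round(s_4, k_4) = 0x5DB4
s_6 = Round(s_5, k_5) = 0xB4AC
s_7 = Round(s_6, k_6) = 0xAC44

0xAC44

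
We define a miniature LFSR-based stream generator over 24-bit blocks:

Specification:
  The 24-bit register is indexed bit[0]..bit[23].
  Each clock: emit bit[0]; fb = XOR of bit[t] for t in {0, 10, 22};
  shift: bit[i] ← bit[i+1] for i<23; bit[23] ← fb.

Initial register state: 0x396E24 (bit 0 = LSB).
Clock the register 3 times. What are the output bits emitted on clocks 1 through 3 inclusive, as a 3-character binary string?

reg_0 = 0x396E24
clock 1: out=0, reg = 0x9CB712
clock 2: out=0, reg = 0xCE5B89
clock 3: out=1, reg = 0x672DC4

001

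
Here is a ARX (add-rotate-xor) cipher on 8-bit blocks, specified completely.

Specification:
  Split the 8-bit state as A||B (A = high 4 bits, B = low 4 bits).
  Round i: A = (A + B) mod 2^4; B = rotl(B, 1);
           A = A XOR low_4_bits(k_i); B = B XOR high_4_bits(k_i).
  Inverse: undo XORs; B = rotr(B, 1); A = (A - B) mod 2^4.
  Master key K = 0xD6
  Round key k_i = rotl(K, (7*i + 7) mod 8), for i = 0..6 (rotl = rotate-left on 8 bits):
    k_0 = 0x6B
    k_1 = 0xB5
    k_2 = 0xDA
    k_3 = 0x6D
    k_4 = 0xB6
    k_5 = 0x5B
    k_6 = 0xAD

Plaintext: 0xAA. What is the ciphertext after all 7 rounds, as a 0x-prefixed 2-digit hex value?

s_0 = plaintext = 0xAA
s_1 = Round(s_0, k_0) = 0xF3
s_2 = Round(s_1, k_1) = 0x7D
s_3 = Round(s_2, k_2) = 0xE6
s_4 = Round(s_3, k_3) = 0x9A
s_5 = Round(s_4, k_4) = 0x5E
s_6 = Round(s_5, k_5) = 0x88
s_7 = Round(s_6, k_6) = 0xDB

0xDB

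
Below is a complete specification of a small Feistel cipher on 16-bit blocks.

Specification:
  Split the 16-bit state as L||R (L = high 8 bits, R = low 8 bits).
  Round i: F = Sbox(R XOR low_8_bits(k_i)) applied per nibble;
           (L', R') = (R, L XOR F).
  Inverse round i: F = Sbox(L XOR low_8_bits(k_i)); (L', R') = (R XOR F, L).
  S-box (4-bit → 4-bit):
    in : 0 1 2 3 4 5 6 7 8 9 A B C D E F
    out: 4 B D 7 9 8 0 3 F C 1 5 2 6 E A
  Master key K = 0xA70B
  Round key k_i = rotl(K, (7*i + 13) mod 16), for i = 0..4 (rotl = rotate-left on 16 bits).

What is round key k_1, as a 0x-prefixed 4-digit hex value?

0x70BA

K = 0xA70B
k_0 = rotl(K, (7*0+13) mod 16) = rotl(K, 13) = 0x74E1
k_1 = rotl(K, (7*1+13) mod 16) = rotl(K, 4) = 0x70BA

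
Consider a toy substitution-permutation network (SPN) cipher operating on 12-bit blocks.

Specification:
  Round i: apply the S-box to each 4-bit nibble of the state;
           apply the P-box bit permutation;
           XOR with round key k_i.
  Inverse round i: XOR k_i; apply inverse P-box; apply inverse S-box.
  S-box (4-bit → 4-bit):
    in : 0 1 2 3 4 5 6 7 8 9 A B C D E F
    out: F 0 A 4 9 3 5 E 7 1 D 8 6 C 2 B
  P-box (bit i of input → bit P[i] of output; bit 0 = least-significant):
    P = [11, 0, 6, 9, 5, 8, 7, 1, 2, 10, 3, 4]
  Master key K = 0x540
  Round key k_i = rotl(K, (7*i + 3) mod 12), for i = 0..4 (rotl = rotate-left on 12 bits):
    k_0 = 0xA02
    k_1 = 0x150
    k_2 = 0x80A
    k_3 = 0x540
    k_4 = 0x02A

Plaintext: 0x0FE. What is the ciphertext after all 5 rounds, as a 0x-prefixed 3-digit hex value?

s_0 = plaintext = 0x0FE
s_1 = Round(s_0, k_0) = 0xF3D
s_2 = Round(s_1, k_1) = 0x784
s_3 = Round(s_2, k_2) = 0x7B2
s_4 = Round(s_3, k_3) = 0x35B
s_5 = Round(s_4, k_4) = 0x302

0x302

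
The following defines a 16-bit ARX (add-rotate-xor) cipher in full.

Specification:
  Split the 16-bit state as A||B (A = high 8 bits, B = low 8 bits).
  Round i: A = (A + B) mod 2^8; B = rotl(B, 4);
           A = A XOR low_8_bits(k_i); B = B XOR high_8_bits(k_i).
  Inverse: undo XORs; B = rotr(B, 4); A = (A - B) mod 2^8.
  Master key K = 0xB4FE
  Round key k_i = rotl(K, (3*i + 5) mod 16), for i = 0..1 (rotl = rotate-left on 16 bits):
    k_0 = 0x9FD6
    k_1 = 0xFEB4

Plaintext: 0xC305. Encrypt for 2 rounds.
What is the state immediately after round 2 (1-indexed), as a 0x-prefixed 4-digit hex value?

s_0 = plaintext = 0xC305
s_1 = Round(s_0, k_0) = 0x1ECF
s_2 = Round(s_1, k_1) = 0x5902

0x5902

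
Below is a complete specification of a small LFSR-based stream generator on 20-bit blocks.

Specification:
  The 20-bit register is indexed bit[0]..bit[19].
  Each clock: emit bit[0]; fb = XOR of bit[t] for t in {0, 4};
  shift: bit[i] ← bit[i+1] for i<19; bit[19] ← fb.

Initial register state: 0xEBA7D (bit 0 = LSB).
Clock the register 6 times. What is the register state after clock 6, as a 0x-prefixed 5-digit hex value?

reg_0 = 0xEBA7D
clock 1: out=1, reg = 0x75D3E
clock 2: out=0, reg = 0xBAE9F
clock 3: out=1, reg = 0x5D74F
clock 4: out=1, reg = 0xAEBA7
clock 5: out=1, reg = 0xD75D3
clock 6: out=1, reg = 0x6BAE9

0x6BAE9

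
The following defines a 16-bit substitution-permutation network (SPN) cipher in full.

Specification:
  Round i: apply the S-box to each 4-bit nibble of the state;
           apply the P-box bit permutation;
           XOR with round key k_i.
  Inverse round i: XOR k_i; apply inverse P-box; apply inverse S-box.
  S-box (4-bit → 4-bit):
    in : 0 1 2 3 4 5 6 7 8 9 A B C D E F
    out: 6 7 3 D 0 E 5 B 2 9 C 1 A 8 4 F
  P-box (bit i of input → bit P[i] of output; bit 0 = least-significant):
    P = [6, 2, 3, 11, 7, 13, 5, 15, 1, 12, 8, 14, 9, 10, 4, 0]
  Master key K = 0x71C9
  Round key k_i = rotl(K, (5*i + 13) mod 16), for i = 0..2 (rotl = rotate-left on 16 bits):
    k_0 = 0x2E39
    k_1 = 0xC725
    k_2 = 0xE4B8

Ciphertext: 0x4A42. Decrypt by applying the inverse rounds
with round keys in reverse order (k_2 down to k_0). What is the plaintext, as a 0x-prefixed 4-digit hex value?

s_0 = ciphertext = 0x4A42
s_1 = InvRound(s_0, k_2) = 0x1BF3
s_2 = InvRound(s_1, k_1) = 0x0797
s_3 = InvRound(s_2, k_0) = 0x4615

0x4615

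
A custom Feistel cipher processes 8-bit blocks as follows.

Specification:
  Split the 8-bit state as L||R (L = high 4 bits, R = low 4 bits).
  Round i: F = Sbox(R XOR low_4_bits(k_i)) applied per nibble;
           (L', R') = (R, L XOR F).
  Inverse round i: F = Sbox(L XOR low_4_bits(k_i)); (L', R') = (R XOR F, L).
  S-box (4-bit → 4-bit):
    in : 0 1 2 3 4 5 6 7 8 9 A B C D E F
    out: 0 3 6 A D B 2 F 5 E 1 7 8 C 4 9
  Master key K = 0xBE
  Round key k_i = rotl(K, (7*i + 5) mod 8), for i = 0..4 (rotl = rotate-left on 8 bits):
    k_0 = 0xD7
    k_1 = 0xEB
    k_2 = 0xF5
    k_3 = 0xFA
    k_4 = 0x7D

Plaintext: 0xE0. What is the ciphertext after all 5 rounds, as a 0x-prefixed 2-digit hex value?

s_0 = plaintext = 0xE0
s_1 = Round(s_0, k_0) = 0x01
s_2 = Round(s_1, k_1) = 0x11
s_3 = Round(s_2, k_2) = 0x1C
s_4 = Round(s_3, k_3) = 0xC3
s_5 = Round(s_4, k_4) = 0x38

0x38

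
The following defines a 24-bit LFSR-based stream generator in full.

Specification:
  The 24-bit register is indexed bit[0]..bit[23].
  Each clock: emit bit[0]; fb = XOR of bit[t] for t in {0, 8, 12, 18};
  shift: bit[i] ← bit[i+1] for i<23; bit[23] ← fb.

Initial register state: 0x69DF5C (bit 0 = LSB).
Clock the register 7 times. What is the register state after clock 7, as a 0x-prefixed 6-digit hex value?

reg_0 = 0x69DF5C
clock 1: out=0, reg = 0x34EFAE
clock 2: out=0, reg = 0x1A77D7
clock 3: out=1, reg = 0x8D3BEB
clock 4: out=1, reg = 0x469DF5
clock 5: out=1, reg = 0x234EFA
clock 6: out=0, reg = 0x11A77D
clock 7: out=1, reg = 0x08D3BE

0x08D3BE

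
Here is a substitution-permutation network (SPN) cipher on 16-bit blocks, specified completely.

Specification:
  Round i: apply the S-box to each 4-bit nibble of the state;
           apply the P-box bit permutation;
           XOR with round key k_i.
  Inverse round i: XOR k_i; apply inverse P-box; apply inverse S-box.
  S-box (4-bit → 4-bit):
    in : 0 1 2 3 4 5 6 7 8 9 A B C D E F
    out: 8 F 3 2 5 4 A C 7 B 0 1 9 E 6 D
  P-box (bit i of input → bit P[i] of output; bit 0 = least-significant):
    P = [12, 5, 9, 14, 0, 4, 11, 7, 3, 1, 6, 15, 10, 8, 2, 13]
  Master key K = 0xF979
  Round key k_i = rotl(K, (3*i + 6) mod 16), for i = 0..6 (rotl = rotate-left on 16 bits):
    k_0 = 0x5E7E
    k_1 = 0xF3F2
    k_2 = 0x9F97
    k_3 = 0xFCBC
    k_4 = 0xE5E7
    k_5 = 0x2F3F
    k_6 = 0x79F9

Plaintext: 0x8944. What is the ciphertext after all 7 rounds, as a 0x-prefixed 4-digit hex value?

0x327A

s_0 = plaintext = 0x8944
s_1 = Round(s_0, k_0) = 0xC171
s_2 = Round(s_1, k_1) = 0x0D18
s_3 = Round(s_2, k_2) = 0x2564
s_4 = Round(s_3, k_3) = 0xEB6C
s_5 = Round(s_4, k_4) = 0xB47B
s_6 = Round(s_5, k_5) = 0x33F7
s_7 = Round(s_6, k_6) = 0x327A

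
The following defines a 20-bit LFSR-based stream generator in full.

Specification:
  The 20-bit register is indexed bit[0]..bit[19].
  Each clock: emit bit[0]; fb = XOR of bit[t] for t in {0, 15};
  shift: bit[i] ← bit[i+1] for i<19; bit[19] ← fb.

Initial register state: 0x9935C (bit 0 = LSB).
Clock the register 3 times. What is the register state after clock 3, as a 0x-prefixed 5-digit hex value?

reg_0 = 0x9935C
clock 1: out=0, reg = 0xCC9AE
clock 2: out=0, reg = 0xE64D7
clock 3: out=1, reg = 0xF326B

0xF326B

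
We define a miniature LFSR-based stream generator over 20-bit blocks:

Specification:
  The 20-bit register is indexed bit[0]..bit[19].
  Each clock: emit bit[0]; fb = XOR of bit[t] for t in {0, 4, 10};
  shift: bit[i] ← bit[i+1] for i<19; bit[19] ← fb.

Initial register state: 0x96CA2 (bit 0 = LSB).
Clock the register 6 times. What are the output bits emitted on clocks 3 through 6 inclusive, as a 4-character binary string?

reg_0 = 0x96CA2
clock 1: out=0, reg = 0xCB651
clock 2: out=1, reg = 0xE5B28
clock 3: out=0, reg = 0x72D94
clock 4: out=0, reg = 0x396CA
clock 5: out=0, reg = 0x9CB65
clock 6: out=1, reg = 0xCE5B2

0001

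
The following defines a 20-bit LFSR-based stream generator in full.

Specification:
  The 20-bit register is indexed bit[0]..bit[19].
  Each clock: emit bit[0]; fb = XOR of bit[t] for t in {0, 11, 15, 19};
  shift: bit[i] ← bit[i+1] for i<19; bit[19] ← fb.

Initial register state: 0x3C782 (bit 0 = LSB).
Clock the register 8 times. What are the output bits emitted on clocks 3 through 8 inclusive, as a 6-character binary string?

reg_0 = 0x3C782
clock 1: out=0, reg = 0x9E3C1
clock 2: out=1, reg = 0xCF1E0
clock 3: out=0, reg = 0x678F0
clock 4: out=0, reg = 0xB3C78
clock 5: out=0, reg = 0x59E3C
clock 6: out=0, reg = 0x2CF1E
clock 7: out=0, reg = 0x1678F
clock 8: out=1, reg = 0x8B3C7

000001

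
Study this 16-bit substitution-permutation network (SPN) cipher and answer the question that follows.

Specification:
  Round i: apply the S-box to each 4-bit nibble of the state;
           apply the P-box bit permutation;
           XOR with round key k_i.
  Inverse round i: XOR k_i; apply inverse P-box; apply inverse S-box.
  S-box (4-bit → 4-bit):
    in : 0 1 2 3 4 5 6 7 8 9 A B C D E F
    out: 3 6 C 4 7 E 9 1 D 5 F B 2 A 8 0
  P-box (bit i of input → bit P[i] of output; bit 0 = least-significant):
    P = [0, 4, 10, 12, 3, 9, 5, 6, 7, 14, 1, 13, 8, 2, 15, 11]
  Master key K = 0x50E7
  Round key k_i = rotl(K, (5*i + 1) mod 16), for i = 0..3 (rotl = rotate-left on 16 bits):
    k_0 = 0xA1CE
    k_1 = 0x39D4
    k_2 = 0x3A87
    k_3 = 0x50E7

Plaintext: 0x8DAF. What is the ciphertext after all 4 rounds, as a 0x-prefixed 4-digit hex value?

0xB150

s_0 = plaintext = 0x8DAF
s_1 = Round(s_0, k_0) = 0x4AA6
s_2 = Round(s_1, k_1) = 0xCA3B
s_3 = Round(s_2, k_2) = 0x4A30
s_4 = Round(s_3, k_3) = 0xB150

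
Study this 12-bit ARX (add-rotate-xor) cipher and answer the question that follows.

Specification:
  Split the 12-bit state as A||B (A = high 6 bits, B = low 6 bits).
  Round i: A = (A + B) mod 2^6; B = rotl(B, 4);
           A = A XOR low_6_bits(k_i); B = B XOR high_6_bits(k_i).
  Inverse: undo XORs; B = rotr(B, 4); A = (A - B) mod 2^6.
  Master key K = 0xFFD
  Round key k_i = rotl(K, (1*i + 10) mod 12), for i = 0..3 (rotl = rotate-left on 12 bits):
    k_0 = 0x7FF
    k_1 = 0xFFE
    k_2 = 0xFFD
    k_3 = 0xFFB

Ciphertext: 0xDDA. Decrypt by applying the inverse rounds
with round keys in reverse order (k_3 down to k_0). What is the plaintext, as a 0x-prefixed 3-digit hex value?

s_0 = ciphertext = 0xDDA
s_1 = InvRound(s_0, k_3) = 0xD96
s_2 = InvRound(s_1, k_2) = 0x966
s_3 = InvRound(s_2, k_1) = 0xDA5
s_4 = InvRound(s_3, k_0) = 0x7AB

0x7AB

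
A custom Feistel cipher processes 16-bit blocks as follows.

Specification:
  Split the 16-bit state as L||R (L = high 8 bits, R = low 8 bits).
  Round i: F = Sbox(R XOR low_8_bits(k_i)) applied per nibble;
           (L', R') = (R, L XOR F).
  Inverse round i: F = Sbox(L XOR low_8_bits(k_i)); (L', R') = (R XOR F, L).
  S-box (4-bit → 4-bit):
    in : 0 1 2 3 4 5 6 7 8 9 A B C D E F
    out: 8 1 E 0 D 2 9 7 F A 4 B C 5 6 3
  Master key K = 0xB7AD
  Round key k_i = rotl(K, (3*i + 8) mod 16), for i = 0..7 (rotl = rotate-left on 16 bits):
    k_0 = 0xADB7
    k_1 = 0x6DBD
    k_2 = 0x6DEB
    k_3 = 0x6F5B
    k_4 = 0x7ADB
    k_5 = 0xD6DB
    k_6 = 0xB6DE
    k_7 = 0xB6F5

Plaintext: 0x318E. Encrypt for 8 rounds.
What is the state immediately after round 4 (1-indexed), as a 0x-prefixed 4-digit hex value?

0x97BB

s_0 = plaintext = 0x318E
s_1 = Round(s_0, k_0) = 0x8E3B
s_2 = Round(s_1, k_1) = 0x3B77
s_3 = Round(s_2, k_2) = 0x7797
s_4 = Round(s_3, k_3) = 0x97BB
s_5 = Round(s_4, k_4) = 0xBB0F
s_6 = Round(s_5, k_5) = 0x0FE6
s_7 = Round(s_6, k_6) = 0xE600
s_8 = Round(s_7, k_7) = 0x00D4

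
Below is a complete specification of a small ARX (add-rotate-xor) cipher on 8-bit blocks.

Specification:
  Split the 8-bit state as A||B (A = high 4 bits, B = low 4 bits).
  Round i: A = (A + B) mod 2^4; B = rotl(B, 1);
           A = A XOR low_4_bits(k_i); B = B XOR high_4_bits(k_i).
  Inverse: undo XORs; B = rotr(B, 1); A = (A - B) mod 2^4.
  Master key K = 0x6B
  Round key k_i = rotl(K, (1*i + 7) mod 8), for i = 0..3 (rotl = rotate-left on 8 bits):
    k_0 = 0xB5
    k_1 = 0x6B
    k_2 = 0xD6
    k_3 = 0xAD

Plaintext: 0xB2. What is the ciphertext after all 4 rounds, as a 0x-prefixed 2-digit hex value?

0xC7

s_0 = plaintext = 0xB2
s_1 = Round(s_0, k_0) = 0x8F
s_2 = Round(s_1, k_1) = 0xC9
s_3 = Round(s_2, k_2) = 0x3E
s_4 = Round(s_3, k_3) = 0xC7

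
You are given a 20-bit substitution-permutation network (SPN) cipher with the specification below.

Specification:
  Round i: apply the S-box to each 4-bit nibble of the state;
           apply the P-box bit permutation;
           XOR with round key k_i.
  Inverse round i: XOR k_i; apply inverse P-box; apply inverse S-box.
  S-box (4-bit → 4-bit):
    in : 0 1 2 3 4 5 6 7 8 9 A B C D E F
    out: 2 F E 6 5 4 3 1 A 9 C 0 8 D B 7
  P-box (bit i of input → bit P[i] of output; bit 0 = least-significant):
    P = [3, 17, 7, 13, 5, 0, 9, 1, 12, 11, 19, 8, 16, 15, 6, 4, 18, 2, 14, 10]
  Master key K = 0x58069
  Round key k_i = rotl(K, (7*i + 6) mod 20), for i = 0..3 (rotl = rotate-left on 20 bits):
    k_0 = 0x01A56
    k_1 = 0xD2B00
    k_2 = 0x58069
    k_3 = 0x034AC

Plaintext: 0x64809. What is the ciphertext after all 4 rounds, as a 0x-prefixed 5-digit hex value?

0x603CA

s_0 = plaintext = 0x64809
s_1 = Round(s_0, k_0) = 0x5331B
s_2 = Round(s_1, k_1) = 0x5E163
s_3 = Round(s_2, k_2) = 0xE59D8
s_4 = Round(s_3, k_3) = 0x603CA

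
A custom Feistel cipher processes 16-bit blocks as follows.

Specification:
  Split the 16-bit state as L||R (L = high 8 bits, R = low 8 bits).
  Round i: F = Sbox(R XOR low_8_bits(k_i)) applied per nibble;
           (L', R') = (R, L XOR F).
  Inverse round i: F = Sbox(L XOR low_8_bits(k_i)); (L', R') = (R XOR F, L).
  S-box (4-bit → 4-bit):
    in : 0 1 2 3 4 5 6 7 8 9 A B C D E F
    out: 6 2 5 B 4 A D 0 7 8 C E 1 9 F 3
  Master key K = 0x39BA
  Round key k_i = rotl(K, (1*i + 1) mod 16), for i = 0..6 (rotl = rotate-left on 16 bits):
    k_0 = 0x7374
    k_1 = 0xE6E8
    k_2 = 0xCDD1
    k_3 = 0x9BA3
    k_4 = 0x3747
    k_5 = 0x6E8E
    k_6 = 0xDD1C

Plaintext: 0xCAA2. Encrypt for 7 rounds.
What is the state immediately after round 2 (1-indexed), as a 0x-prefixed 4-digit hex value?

0x5741

s_0 = plaintext = 0xCAA2
s_1 = Round(s_0, k_0) = 0xA257
s_2 = Round(s_1, k_1) = 0x5741
s_3 = Round(s_2, k_2) = 0x41D1
s_4 = Round(s_3, k_3) = 0xD144
s_5 = Round(s_4, k_4) = 0x44BA
s_6 = Round(s_5, k_5) = 0xBAF0
s_7 = Round(s_6, k_6) = 0xF04B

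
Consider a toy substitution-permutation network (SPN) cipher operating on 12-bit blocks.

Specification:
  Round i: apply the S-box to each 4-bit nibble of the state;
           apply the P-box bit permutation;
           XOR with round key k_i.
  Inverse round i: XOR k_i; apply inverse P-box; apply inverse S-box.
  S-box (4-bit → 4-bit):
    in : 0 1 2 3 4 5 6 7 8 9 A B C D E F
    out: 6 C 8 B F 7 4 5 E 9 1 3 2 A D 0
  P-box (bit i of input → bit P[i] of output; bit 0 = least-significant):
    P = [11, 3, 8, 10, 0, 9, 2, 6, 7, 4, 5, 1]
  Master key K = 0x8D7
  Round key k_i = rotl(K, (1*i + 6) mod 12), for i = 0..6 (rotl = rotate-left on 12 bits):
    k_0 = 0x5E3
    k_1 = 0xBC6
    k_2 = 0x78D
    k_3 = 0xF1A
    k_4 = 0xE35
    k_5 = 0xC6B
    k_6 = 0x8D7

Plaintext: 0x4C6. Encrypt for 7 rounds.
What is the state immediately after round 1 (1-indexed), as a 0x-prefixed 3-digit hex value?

s_0 = plaintext = 0x4C6
s_1 = Round(s_0, k_0) = 0x651
s_2 = Round(s_1, k_1) = 0xCE3
s_3 = Round(s_2, k_2) = 0xBD0
s_4 = Round(s_3, k_3) = 0xCC2
s_5 = Round(s_4, k_4) = 0x825
s_6 = Round(s_5, k_5) = 0x511
s_7 = Round(s_6, k_6) = 0xD23

0x651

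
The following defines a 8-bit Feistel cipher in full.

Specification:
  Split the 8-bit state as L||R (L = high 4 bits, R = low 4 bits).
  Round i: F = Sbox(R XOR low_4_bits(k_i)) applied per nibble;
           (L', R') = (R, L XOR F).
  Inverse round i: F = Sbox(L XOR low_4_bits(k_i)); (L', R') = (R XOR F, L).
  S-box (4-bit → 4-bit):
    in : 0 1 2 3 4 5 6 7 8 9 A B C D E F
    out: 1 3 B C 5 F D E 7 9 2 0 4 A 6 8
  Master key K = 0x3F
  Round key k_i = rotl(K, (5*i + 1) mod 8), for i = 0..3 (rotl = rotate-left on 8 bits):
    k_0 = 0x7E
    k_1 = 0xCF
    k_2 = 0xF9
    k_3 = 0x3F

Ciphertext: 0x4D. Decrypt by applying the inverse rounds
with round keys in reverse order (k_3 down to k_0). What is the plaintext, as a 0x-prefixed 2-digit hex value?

0xEB

s_0 = ciphertext = 0x4D
s_1 = InvRound(s_0, k_3) = 0xD4
s_2 = InvRound(s_1, k_2) = 0x1D
s_3 = InvRound(s_2, k_1) = 0xB1
s_4 = InvRound(s_3, k_0) = 0xEB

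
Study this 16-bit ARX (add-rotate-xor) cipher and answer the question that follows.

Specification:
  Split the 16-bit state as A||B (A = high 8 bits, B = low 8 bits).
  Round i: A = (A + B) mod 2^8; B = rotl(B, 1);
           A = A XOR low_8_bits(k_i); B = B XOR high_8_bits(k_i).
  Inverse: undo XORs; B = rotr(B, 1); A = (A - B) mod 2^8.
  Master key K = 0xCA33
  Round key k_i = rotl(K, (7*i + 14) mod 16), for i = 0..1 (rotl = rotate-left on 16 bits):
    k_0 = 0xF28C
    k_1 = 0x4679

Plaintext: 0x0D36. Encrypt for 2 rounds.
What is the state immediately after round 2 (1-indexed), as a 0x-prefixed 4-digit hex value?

s_0 = plaintext = 0x0D36
s_1 = Round(s_0, k_0) = 0xCF9E
s_2 = Round(s_1, k_1) = 0x147B

0x147B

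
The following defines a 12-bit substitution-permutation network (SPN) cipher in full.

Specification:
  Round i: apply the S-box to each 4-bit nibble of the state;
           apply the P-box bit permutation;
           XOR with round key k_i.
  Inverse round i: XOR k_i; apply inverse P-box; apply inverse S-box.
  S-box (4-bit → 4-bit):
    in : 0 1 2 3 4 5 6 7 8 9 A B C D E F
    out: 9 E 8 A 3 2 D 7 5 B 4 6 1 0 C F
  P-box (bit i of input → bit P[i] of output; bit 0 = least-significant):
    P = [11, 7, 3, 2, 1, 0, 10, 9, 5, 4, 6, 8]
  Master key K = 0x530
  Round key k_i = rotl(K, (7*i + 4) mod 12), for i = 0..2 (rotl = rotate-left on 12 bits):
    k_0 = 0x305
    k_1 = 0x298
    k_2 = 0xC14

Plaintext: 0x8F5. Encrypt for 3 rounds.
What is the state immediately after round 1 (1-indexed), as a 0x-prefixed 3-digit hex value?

0x5E6

s_0 = plaintext = 0x8F5
s_1 = Round(s_0, k_0) = 0x5E6
s_2 = Round(s_1, k_1) = 0xC84
s_3 = Round(s_2, k_2) = 0x0B6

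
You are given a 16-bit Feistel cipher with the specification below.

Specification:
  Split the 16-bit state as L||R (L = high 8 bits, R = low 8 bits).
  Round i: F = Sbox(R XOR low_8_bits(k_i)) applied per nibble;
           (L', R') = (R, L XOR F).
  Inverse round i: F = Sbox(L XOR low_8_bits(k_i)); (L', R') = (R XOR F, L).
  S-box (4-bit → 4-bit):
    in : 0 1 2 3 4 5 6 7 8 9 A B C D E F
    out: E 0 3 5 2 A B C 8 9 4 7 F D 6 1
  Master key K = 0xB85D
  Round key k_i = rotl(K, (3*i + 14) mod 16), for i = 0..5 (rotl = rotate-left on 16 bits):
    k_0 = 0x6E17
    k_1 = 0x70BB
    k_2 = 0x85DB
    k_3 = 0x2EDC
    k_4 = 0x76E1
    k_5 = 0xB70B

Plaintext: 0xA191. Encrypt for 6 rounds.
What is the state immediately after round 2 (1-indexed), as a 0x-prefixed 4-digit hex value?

s_0 = plaintext = 0xA191
s_1 = Round(s_0, k_0) = 0x912A
s_2 = Round(s_1, k_1) = 0x2A01
s_3 = Round(s_2, k_2) = 0x01FE
s_4 = Round(s_3, k_3) = 0xFE32
s_5 = Round(s_4, k_4) = 0x322B
s_6 = Round(s_5, k_5) = 0x2B0C

0x2A01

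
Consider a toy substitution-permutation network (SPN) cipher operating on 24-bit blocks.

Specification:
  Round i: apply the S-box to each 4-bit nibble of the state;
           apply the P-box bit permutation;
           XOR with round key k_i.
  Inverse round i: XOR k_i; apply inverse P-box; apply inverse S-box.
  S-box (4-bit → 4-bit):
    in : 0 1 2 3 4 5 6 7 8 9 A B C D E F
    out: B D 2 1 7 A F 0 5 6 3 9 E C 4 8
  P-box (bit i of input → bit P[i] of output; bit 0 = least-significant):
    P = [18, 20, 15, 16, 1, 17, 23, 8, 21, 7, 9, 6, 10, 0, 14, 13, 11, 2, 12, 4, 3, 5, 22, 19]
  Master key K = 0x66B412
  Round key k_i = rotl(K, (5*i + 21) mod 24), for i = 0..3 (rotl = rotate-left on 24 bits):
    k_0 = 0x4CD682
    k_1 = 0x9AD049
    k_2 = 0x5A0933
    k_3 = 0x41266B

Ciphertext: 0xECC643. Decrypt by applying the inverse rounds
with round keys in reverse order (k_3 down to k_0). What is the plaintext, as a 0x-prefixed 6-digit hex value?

0x04935E

s_0 = ciphertext = 0xECC643
s_1 = InvRound(s_0, k_3) = 0x07D3E1
s_2 = InvRound(s_1, k_2) = 0xD1EC36
s_3 = InvRound(s_2, k_1) = 0x660FAF
s_4 = InvRound(s_3, k_0) = 0x04935E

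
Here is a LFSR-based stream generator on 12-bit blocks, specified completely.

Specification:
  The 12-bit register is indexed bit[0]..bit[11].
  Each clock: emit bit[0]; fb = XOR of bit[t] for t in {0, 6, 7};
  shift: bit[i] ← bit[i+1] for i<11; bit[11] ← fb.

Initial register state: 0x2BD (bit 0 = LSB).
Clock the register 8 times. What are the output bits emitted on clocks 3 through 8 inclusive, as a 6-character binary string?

reg_0 = 0x2BD
clock 1: out=1, reg = 0x15E
clock 2: out=0, reg = 0x8AF
clock 3: out=1, reg = 0x457
clock 4: out=1, reg = 0x22B
clock 5: out=1, reg = 0x915
clock 6: out=1, reg = 0xC8A
clock 7: out=0, reg = 0xE45
clock 8: out=1, reg = 0x722

111101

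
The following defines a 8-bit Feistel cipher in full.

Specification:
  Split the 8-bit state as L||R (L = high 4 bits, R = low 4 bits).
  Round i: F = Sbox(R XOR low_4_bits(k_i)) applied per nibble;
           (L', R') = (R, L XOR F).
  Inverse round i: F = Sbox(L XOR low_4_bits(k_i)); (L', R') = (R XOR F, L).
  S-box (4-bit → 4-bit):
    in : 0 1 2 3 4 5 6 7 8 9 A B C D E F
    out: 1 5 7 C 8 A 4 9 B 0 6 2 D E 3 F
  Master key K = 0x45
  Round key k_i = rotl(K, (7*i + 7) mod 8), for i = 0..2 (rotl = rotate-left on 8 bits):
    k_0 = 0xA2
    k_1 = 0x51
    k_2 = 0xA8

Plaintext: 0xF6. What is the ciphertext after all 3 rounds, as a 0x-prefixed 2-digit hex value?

0x21

s_0 = plaintext = 0xF6
s_1 = Round(s_0, k_0) = 0x67
s_2 = Round(s_1, k_1) = 0x72
s_3 = Round(s_2, k_2) = 0x21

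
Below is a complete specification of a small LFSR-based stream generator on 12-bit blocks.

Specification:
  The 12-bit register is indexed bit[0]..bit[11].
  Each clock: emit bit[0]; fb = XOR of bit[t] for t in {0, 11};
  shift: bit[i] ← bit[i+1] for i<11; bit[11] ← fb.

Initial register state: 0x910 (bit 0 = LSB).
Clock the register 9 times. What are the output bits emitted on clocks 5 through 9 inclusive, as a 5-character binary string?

reg_0 = 0x910
clock 1: out=0, reg = 0xC88
clock 2: out=0, reg = 0xE44
clock 3: out=0, reg = 0xF22
clock 4: out=0, reg = 0xF91
clock 5: out=1, reg = 0x7C8
clock 6: out=0, reg = 0x3E4
clock 7: out=0, reg = 0x1F2
clock 8: out=0, reg = 0x0F9
clock 9: out=1, reg = 0x87C

10001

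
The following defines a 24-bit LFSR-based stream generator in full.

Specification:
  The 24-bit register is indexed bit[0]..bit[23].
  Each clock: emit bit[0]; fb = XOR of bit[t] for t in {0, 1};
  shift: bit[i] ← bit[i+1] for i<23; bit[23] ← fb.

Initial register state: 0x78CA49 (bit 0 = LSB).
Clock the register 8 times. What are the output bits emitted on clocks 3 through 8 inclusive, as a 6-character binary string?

010010

reg_0 = 0x78CA49
clock 1: out=1, reg = 0xBC6524
clock 2: out=0, reg = 0x5E3292
clock 3: out=0, reg = 0xAF1949
clock 4: out=1, reg = 0xD78CA4
clock 5: out=0, reg = 0x6BC652
clock 6: out=0, reg = 0xB5E329
clock 7: out=1, reg = 0xDAF194
clock 8: out=0, reg = 0x6D78CA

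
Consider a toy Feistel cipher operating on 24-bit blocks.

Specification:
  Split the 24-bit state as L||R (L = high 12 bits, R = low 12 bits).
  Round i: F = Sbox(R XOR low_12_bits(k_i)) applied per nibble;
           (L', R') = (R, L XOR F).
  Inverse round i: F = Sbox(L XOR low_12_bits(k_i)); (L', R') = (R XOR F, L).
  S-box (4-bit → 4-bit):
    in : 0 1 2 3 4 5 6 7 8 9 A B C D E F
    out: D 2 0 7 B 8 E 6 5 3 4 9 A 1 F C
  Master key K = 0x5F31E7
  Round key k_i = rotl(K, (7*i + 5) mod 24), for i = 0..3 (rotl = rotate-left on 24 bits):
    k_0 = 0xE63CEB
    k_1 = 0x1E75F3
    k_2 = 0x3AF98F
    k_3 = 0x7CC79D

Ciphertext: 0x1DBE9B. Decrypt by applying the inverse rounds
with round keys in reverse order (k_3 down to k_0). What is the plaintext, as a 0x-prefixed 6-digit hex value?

0x6946CF

s_0 = ciphertext = 0x1DBE9B
s_1 = InvRound(s_0, k_3) = 0x0251DB
s_2 = InvRound(s_1, k_2) = 0x29F025
s_3 = InvRound(s_2, k_1) = 0x6CF29F
s_4 = InvRound(s_3, k_0) = 0x6946CF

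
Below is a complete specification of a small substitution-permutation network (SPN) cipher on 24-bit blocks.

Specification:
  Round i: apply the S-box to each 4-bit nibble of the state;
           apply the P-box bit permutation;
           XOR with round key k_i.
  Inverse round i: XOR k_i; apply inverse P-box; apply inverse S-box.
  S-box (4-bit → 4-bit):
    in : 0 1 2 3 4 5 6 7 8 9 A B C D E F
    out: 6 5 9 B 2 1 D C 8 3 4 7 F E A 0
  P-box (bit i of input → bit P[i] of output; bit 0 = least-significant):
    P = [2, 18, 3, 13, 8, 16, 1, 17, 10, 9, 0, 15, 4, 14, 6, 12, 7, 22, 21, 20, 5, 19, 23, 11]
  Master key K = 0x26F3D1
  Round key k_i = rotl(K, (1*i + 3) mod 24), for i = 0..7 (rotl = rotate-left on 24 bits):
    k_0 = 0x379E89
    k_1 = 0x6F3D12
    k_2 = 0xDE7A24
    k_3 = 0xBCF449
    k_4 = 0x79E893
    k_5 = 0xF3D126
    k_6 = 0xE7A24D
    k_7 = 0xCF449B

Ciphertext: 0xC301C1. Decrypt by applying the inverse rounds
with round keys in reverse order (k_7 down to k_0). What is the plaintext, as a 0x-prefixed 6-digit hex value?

s_0 = ciphertext = 0xC301C1
s_1 = InvRound(s_0, k_7) = 0x4FB510
s_2 = InvRound(s_1, k_6) = 0x0A6B51
s_3 = InvRound(s_2, k_5) = 0xCD6D02
s_4 = InvRound(s_3, k_4) = 0xA65654
s_5 = InvRound(s_4, k_3) = 0x485D86
s_6 = InvRound(s_5, k_2) = 0x12F96E
s_7 = InvRound(s_6, k_1) = 0x9DB24B
s_8 = InvRound(s_7, k_0) = 0xD1A578

0xD1A578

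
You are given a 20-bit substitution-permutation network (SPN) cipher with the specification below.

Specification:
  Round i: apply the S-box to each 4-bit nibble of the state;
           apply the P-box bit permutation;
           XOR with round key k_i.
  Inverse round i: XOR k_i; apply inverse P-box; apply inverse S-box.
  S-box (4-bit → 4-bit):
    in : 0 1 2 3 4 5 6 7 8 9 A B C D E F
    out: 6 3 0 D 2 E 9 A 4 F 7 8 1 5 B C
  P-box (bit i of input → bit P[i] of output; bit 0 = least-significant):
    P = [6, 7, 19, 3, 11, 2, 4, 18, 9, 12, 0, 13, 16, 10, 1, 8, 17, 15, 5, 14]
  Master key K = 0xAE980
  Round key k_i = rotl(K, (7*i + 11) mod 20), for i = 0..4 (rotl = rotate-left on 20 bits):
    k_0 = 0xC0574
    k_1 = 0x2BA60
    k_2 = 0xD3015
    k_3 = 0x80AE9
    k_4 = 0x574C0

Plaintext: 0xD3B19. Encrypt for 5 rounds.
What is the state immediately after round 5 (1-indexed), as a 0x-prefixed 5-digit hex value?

0x341A4

s_0 = plaintext = 0xD3B19
s_1 = Round(s_0, k_0) = 0x72C9A
s_2 = Round(s_1, k_1) = 0xE70B4
s_3 = Round(s_2, k_2) = 0xBE594
s_4 = Round(s_3, k_3) = 0xD777C
s_5 = Round(s_4, k_4) = 0x341A4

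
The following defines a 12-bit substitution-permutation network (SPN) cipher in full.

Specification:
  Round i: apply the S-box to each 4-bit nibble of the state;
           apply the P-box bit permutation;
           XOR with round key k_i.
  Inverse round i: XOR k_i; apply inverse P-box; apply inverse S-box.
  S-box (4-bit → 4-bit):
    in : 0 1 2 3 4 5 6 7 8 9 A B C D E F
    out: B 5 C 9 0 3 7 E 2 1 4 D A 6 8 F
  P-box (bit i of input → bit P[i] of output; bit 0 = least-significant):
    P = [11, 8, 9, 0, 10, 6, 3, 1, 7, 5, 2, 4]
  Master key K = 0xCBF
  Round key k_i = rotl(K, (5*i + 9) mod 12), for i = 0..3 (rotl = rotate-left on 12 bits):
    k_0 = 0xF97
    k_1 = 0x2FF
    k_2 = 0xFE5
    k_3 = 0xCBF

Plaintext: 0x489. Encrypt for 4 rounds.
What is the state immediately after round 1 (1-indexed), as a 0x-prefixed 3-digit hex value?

s_0 = plaintext = 0x489
s_1 = Round(s_0, k_0) = 0x7D7
s_2 = Round(s_1, k_1) = 0x182
s_3 = Round(s_2, k_2) = 0xD20
s_4 = Round(s_3, k_3) = 0x590

0x7D7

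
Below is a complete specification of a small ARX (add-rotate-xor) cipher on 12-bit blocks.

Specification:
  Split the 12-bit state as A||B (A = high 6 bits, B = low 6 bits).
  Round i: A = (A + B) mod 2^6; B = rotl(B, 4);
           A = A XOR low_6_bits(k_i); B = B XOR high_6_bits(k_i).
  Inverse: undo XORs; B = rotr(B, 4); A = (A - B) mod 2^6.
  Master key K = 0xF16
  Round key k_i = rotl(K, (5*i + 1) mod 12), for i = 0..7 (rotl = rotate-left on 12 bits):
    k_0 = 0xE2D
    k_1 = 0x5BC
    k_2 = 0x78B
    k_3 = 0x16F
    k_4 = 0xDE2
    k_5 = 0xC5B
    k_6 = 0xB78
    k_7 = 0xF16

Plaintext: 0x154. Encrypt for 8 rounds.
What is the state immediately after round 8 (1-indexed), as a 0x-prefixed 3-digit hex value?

s_0 = plaintext = 0x154
s_1 = Round(s_0, k_0) = 0xD3D
s_2 = Round(s_1, k_1) = 0x349
s_3 = Round(s_2, k_2) = 0x74C
s_4 = Round(s_3, k_3) = 0x186
s_5 = Round(s_4, k_4) = 0xB96
s_6 = Round(s_5, k_5) = 0x7D4
s_7 = Round(s_6, k_6) = 0x2E8
s_8 = Round(s_7, k_7) = 0x976

0x976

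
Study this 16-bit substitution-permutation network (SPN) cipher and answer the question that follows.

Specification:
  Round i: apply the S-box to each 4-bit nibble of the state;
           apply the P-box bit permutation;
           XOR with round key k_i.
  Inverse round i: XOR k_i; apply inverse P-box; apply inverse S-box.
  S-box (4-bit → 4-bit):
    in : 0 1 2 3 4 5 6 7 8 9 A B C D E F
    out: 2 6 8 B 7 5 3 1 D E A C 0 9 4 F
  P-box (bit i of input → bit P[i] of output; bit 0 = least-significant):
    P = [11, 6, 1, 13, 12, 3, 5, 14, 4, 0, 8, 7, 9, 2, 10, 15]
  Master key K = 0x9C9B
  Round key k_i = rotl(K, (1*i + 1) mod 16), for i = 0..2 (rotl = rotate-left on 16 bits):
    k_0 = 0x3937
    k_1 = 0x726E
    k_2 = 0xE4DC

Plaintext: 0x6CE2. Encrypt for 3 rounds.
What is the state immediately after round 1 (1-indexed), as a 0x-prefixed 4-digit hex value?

s_0 = plaintext = 0x6CE2
s_1 = Round(s_0, k_0) = 0x1B13
s_2 = Round(s_1, k_1) = 0x5F82
s_3 = Round(s_2, k_2) = 0x936D

0x1B13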